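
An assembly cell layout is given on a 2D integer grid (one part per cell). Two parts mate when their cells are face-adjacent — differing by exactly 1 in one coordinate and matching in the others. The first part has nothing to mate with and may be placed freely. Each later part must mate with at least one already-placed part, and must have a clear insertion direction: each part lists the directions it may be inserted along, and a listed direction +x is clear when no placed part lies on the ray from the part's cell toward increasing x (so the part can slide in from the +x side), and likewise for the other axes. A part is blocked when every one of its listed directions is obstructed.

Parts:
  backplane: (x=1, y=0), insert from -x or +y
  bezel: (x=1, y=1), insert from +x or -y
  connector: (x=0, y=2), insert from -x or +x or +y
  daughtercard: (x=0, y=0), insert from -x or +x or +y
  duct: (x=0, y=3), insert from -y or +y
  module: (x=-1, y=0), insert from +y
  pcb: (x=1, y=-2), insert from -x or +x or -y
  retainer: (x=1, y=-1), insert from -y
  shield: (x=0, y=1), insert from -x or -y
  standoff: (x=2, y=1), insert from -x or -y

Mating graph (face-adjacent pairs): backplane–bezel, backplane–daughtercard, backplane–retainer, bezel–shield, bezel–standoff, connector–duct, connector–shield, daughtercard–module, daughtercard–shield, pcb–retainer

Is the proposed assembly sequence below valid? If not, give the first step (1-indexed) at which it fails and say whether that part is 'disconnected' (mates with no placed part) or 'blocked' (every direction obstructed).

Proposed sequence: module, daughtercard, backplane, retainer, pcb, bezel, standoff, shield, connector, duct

1. module@(-1, 0) [+y clear] — {module}
2. daughtercard@(0, 0) [+x clear] — {daughtercard, module}
3. backplane@(1, 0) [+y clear] — {backplane, daughtercard, module}
4. retainer@(1, -1) [-y clear] — {backplane, daughtercard, module, retainer}
5. pcb@(1, -2) [-x clear] — {backplane, daughtercard, module, pcb, retainer}
6. bezel@(1, 1) [+x clear] — {backplane, bezel, daughtercard, module, pcb, retainer}
7. standoff@(2, 1) [-y clear] — {backplane, bezel, daughtercard, module, pcb, retainer, standoff}
8. shield@(0, 1) [-x clear] — {backplane, bezel, daughtercard, module, pcb, retainer, shield, standoff}
9. connector@(0, 2) [-x clear] — {backplane, bezel, connector, daughtercard, module, pcb, retainer, shield, standoff}
10. duct@(0, 3) [+y clear] — {backplane, bezel, connector, daughtercard, duct, module, pcb, retainer, shield, standoff}

Valid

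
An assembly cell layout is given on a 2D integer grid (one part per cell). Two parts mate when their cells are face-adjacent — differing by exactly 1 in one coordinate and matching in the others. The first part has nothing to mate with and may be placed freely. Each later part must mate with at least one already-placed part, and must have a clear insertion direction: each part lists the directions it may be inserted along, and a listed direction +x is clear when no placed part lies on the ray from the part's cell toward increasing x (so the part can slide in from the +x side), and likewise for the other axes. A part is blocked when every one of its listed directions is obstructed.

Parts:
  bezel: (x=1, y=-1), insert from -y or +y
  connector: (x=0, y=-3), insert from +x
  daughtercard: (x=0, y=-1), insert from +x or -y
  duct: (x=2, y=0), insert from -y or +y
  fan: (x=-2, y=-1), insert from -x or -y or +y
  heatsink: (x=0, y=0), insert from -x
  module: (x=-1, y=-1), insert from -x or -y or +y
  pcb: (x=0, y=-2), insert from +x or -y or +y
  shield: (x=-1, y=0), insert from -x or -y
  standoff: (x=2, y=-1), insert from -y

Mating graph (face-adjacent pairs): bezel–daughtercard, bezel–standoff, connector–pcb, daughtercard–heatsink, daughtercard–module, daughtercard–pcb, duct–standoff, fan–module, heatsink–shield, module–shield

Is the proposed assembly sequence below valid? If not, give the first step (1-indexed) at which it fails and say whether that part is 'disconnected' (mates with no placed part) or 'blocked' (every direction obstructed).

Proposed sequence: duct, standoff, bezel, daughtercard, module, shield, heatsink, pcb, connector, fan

Invalid at step 7 (blocked)

1. duct@(2, 0) [-y clear] — {duct}
2. standoff@(2, -1) [-y clear] — {duct, standoff}
3. bezel@(1, -1) [-y clear] — {bezel, duct, standoff}
4. daughtercard@(0, -1) [-y clear] — {bezel, daughtercard, duct, standoff}
5. module@(-1, -1) [-x clear] — {bezel, daughtercard, duct, module, standoff}
6. shield@(-1, 0) [-x clear] — {bezel, daughtercard, duct, module, shield, standoff}
7. heatsink@(0, 0) — -x all obstructed ⇒ blocked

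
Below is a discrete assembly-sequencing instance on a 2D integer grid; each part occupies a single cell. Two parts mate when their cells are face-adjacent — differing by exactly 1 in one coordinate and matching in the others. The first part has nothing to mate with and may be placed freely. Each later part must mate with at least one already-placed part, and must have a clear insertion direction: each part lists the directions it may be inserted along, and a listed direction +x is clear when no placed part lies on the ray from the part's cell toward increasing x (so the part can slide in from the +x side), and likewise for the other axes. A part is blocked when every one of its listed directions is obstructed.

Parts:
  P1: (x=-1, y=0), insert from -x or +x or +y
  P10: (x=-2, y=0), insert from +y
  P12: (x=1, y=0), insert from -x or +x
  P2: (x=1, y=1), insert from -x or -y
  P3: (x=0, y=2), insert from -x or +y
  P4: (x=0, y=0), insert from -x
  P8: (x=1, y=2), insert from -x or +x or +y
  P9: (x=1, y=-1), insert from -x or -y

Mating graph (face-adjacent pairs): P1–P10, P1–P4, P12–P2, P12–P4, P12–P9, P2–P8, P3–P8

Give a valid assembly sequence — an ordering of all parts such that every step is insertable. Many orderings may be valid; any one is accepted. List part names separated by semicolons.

P8; P3; P2; P12; P4; P1; P10; P9

1. P8@(1, 2) [-x clear] — {P8}
2. P3@(0, 2) [-x clear] — {P3, P8}
3. P2@(1, 1) [-x clear] — {P2, P3, P8}
4. P12@(1, 0) [-x clear] — {P12, P2, P3, P8}
5. P4@(0, 0) [-x clear] — {P12, P2, P3, P4, P8}
6. P1@(-1, 0) [-x clear] — {P1, P12, P2, P3, P4, P8}
7. P10@(-2, 0) [+y clear] — {P1, P10, P12, P2, P3, P4, P8}
8. P9@(1, -1) [-x clear] — {P1, P10, P12, P2, P3, P4, P8, P9}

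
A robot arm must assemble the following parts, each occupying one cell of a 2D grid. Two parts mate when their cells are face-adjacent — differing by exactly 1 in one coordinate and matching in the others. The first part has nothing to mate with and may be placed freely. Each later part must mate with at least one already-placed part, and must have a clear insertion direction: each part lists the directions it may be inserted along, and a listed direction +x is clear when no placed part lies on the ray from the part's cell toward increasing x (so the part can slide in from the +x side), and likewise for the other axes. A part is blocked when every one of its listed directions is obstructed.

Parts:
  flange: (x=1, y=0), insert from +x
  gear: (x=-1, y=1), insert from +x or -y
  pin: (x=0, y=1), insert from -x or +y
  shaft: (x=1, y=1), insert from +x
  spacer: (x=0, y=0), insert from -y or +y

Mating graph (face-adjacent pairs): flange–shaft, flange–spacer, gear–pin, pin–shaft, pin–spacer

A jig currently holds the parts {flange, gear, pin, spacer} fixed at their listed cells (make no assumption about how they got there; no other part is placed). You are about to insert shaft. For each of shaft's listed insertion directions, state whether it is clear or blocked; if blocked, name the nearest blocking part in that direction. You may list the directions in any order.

+x: ray from shaft(1, 1) has no placed part ⇒ clear

+x: clear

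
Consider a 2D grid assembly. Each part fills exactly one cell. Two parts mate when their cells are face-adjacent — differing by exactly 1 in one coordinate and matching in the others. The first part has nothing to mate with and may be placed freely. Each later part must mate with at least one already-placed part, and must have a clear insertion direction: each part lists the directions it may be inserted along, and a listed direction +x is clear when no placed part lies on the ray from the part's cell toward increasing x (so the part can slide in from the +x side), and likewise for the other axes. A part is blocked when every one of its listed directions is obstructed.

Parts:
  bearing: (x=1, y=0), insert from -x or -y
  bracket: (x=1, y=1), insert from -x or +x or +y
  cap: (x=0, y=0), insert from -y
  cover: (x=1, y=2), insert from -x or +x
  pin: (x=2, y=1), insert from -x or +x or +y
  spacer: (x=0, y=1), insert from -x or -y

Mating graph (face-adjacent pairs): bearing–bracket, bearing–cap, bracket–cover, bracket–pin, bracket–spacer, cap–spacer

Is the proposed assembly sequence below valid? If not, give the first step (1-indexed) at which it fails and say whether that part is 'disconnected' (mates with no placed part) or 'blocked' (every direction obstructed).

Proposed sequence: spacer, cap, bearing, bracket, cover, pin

1. spacer@(0, 1) [-x clear] — {spacer}
2. cap@(0, 0) [-y clear] — {cap, spacer}
3. bearing@(1, 0) [-y clear] — {bearing, cap, spacer}
4. bracket@(1, 1) [+x clear] — {bearing, bracket, cap, spacer}
5. cover@(1, 2) [-x clear] — {bearing, bracket, cap, cover, spacer}
6. pin@(2, 1) [+x clear] — {bearing, bracket, cap, cover, pin, spacer}

Valid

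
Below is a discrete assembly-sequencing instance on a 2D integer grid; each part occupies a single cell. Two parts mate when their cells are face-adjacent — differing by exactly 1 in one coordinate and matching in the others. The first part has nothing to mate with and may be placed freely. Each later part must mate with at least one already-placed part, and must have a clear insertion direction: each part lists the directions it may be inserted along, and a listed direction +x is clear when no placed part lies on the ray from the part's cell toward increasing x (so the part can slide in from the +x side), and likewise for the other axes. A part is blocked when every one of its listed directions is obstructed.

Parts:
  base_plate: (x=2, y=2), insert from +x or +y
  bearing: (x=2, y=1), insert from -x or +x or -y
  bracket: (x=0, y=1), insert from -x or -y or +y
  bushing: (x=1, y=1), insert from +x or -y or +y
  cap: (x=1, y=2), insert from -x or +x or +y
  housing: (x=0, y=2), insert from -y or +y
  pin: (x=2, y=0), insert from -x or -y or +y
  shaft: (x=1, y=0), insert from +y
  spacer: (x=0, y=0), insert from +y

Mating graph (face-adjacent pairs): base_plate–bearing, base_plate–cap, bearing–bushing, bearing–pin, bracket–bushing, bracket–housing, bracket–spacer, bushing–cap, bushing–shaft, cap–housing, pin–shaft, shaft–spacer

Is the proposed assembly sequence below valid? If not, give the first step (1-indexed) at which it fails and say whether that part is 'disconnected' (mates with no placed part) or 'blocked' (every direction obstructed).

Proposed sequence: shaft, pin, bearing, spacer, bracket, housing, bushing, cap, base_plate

Valid

1. shaft@(1, 0) [+y clear] — {shaft}
2. pin@(2, 0) [-y clear] — {pin, shaft}
3. bearing@(2, 1) [-x clear] — {bearing, pin, shaft}
4. spacer@(0, 0) [+y clear] — {bearing, pin, shaft, spacer}
5. bracket@(0, 1) [-x clear] — {bearing, bracket, pin, shaft, spacer}
6. housing@(0, 2) [+y clear] — {bearing, bracket, housing, pin, shaft, spacer}
7. bushing@(1, 1) [+y clear] — {bearing, bracket, bushing, housing, pin, shaft, spacer}
8. cap@(1, 2) [+x clear] — {bearing, bracket, bushing, cap, housing, pin, shaft, spacer}
9. base_plate@(2, 2) [+x clear] — {base_plate, bearing, bracket, bushing, cap, housing, pin, shaft, spacer}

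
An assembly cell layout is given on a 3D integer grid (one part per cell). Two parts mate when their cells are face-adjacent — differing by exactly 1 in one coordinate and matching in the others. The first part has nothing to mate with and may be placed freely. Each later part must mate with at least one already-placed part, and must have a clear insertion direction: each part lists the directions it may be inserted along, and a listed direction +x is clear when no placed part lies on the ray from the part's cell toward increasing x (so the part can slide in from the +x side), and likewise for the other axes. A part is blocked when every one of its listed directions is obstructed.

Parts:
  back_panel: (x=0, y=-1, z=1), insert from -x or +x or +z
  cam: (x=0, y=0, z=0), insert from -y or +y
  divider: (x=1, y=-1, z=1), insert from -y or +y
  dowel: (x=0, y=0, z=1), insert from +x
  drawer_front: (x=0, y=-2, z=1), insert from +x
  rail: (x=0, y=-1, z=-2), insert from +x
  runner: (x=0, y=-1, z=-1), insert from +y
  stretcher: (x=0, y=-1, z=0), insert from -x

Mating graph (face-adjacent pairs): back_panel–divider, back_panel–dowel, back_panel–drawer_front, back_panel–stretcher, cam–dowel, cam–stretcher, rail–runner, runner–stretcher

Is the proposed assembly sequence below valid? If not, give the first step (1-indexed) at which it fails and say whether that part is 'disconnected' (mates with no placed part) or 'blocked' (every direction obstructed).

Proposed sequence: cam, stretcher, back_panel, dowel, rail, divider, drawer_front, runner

1. cam@(0, 0, 0) [-y clear] — {cam}
2. stretcher@(0, -1, 0) [-x clear] — {cam, stretcher}
3. back_panel@(0, -1, 1) [-x clear] — {back_panel, cam, stretcher}
4. dowel@(0, 0, 1) [+x clear] — {back_panel, cam, dowel, stretcher}
5. rail@(0, -1, -2) — no placed neighbour ⇒ disconnected

Invalid at step 5 (disconnected)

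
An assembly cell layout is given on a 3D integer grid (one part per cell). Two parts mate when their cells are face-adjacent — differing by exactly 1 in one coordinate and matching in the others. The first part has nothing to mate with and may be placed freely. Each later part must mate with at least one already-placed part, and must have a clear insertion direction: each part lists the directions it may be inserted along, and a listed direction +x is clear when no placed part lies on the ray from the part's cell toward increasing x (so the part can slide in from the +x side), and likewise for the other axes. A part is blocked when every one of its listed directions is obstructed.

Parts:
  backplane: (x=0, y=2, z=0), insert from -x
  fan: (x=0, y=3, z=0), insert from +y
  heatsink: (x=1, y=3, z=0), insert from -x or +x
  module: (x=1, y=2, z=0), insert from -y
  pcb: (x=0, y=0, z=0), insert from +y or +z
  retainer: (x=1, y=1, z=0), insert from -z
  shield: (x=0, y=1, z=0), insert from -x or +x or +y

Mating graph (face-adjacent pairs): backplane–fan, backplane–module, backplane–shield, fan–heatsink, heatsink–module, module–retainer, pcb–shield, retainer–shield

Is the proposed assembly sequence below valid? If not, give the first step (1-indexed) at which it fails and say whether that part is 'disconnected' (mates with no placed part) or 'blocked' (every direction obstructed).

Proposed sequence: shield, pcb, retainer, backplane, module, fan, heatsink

1. shield@(0, 1, 0) [-x clear] — {shield}
2. pcb@(0, 0, 0) [+z clear] — {pcb, shield}
3. retainer@(1, 1, 0) [-z clear] — {pcb, retainer, shield}
4. backplane@(0, 2, 0) [-x clear] — {backplane, pcb, retainer, shield}
5. module@(1, 2, 0) — -y all obstructed ⇒ blocked

Invalid at step 5 (blocked)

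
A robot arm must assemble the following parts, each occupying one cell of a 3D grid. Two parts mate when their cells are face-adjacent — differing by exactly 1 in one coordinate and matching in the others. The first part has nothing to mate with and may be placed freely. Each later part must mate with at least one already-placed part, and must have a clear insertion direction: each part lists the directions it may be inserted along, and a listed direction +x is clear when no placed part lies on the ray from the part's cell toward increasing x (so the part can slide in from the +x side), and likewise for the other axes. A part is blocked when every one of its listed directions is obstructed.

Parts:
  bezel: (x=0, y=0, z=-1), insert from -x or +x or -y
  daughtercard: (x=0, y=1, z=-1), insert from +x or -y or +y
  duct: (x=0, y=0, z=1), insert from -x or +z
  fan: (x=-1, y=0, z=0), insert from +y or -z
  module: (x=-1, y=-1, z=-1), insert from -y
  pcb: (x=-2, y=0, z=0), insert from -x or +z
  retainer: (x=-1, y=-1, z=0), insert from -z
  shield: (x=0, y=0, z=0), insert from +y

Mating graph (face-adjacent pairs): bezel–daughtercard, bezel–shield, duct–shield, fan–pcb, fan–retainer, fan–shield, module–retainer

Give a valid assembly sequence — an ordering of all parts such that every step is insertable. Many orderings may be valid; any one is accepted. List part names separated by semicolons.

1. pcb@(-2, 0, 0) [-x clear] — {pcb}
2. fan@(-1, 0, 0) [+y clear] — {fan, pcb}
3. retainer@(-1, -1, 0) [-z clear] — {fan, pcb, retainer}
4. shield@(0, 0, 0) [+y clear] — {fan, pcb, retainer, shield}
5. duct@(0, 0, 1) [-x clear] — {duct, fan, pcb, retainer, shield}
6. bezel@(0, 0, -1) [-x clear] — {bezel, duct, fan, pcb, retainer, shield}
7. daughtercard@(0, 1, -1) [+x clear] — {bezel, daughtercard, duct, fan, pcb, retainer, shield}
8. module@(-1, -1, -1) [-y clear] — {bezel, daughtercard, duct, fan, module, pcb, retainer, shield}

pcb; fan; retainer; shield; duct; bezel; daughtercard; module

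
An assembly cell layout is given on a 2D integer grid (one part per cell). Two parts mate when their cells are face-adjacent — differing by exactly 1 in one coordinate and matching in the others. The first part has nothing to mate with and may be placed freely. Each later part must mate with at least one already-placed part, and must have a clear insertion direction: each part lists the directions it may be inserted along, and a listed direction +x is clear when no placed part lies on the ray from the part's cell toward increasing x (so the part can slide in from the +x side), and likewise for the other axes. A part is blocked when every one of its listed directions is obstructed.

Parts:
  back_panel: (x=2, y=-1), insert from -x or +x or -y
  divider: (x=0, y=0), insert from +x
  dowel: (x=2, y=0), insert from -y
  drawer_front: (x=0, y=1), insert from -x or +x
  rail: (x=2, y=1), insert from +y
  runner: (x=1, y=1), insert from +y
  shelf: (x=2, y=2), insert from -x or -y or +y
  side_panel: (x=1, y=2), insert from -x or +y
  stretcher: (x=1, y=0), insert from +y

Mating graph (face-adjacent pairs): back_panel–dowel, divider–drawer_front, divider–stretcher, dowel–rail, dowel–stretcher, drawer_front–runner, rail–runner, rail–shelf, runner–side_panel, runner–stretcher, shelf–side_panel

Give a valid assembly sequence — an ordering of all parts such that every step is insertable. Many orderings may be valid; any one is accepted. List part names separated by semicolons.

drawer_front; divider; stretcher; dowel; runner; rail; side_panel; back_panel; shelf

1. drawer_front@(0, 1) [-x clear] — {drawer_front}
2. divider@(0, 0) [+x clear] — {divider, drawer_front}
3. stretcher@(1, 0) [+y clear] — {divider, drawer_front, stretcher}
4. dowel@(2, 0) [-y clear] — {divider, dowel, drawer_front, stretcher}
5. runner@(1, 1) [+y clear] — {divider, dowel, drawer_front, runner, stretcher}
6. rail@(2, 1) [+y clear] — {divider, dowel, drawer_front, rail, runner, stretcher}
7. side_panel@(1, 2) [-x clear] — {divider, dowel, drawer_front, rail, runner, side_panel, stretcher}
8. back_panel@(2, -1) [-x clear] — {back_panel, divider, dowel, drawer_front, rail, runner, side_panel, stretcher}
9. shelf@(2, 2) [+y clear] — {back_panel, divider, dowel, drawer_front, rail, runner, shelf, side_panel, stretcher}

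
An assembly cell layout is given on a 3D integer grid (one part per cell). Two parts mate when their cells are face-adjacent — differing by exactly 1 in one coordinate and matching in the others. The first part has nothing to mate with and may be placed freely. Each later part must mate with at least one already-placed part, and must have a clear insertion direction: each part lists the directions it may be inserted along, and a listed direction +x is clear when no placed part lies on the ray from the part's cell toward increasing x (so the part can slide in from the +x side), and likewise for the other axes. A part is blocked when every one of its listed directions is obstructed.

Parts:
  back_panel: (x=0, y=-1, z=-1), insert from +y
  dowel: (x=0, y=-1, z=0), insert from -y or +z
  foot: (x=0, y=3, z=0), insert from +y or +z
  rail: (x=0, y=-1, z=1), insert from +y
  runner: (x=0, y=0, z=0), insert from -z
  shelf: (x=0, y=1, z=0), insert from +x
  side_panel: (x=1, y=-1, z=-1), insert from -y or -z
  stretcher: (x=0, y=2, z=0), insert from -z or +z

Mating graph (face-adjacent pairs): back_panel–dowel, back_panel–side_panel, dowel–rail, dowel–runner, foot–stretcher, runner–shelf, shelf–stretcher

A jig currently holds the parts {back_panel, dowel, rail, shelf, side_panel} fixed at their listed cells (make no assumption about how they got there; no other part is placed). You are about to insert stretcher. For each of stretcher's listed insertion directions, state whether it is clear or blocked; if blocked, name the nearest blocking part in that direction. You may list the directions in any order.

+z: clear; -z: clear

-z: ray from stretcher(0, 2, 0) has no placed part ⇒ clear
+z: ray from stretcher(0, 2, 0) has no placed part ⇒ clear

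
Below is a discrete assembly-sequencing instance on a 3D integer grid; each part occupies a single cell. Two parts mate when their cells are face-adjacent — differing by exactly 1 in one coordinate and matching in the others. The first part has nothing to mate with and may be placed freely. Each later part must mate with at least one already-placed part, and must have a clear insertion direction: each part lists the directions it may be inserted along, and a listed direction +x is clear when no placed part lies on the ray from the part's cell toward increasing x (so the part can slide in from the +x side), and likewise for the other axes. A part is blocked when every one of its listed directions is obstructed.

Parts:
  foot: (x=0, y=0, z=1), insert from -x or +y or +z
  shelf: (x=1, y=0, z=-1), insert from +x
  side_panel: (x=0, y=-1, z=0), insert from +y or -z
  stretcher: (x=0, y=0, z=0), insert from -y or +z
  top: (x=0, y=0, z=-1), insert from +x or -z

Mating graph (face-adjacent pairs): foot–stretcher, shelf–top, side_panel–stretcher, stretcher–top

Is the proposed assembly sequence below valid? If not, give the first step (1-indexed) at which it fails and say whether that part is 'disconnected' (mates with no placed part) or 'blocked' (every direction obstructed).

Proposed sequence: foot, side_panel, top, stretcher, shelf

Invalid at step 2 (disconnected)

1. foot@(0, 0, 1) [-x clear] — {foot}
2. side_panel@(0, -1, 0) — no placed neighbour ⇒ disconnected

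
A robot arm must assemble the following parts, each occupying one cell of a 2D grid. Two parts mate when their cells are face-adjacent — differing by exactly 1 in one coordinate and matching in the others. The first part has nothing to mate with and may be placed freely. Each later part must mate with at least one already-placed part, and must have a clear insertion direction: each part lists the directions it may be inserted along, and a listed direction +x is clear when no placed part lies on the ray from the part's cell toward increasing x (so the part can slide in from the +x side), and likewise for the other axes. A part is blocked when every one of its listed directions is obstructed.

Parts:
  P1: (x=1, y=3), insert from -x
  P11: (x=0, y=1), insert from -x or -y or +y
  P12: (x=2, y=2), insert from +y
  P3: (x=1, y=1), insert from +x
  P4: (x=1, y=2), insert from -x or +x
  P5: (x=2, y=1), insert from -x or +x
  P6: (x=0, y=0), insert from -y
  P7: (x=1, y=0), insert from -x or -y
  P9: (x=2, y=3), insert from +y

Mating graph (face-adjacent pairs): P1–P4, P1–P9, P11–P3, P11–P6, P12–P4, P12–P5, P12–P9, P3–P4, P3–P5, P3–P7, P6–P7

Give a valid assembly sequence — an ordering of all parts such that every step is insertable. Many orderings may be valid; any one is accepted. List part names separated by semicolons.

P6; P7; P3; P11; P4; P12; P9; P1; P5

1. P6@(0, 0) [-y clear] — {P6}
2. P7@(1, 0) [-y clear] — {P6, P7}
3. P3@(1, 1) [+x clear] — {P3, P6, P7}
4. P11@(0, 1) [-x clear] — {P11, P3, P6, P7}
5. P4@(1, 2) [-x clear] — {P11, P3, P4, P6, P7}
6. P12@(2, 2) [+y clear] — {P11, P12, P3, P4, P6, P7}
7. P9@(2, 3) [+y clear] — {P11, P12, P3, P4, P6, P7, P9}
8. P1@(1, 3) [-x clear] — {P1, P11, P12, P3, P4, P6, P7, P9}
9. P5@(2, 1) [+x clear] — {P1, P11, P12, P3, P4, P5, P6, P7, P9}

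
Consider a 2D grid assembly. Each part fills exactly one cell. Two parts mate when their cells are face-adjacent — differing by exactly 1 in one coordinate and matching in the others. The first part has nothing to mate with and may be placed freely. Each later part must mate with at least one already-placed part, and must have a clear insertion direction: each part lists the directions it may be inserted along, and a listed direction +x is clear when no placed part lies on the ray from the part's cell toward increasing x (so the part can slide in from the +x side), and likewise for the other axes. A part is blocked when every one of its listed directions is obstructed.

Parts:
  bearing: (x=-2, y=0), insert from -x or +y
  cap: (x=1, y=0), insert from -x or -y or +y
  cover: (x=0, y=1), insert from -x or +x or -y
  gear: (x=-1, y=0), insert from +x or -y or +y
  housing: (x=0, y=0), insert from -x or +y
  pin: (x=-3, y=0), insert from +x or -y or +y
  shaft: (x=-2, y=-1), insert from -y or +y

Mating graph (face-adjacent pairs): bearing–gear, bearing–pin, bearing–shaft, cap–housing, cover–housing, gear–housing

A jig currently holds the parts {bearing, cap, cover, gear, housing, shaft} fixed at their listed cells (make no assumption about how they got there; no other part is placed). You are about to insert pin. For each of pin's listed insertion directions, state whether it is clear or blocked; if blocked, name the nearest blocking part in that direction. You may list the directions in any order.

+x: blocked by bearing; +y: clear; -y: clear

+x: nearest on ray is bearing@(-2, 0) ⇒ blocked
-y: ray from pin(-3, 0) has no placed part ⇒ clear
+y: ray from pin(-3, 0) has no placed part ⇒ clear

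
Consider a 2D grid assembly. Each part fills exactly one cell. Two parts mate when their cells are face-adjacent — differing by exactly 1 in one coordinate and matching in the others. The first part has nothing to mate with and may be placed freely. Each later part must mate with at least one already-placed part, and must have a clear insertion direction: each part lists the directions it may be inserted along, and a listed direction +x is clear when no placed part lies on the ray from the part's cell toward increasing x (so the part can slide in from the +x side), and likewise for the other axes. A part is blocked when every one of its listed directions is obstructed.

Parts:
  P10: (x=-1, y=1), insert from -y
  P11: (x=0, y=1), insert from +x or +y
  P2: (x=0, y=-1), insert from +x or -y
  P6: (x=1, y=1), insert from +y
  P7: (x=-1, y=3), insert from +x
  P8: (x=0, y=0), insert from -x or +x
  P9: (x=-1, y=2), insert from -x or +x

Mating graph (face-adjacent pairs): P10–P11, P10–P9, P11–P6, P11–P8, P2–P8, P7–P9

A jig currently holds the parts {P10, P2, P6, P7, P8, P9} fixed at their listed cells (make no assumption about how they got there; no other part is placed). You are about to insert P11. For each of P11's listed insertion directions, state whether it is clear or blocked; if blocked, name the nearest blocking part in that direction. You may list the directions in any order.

+x: blocked by P6; +y: clear

+x: nearest on ray is P6@(1, 1) ⇒ blocked
+y: ray from P11(0, 1) has no placed part ⇒ clear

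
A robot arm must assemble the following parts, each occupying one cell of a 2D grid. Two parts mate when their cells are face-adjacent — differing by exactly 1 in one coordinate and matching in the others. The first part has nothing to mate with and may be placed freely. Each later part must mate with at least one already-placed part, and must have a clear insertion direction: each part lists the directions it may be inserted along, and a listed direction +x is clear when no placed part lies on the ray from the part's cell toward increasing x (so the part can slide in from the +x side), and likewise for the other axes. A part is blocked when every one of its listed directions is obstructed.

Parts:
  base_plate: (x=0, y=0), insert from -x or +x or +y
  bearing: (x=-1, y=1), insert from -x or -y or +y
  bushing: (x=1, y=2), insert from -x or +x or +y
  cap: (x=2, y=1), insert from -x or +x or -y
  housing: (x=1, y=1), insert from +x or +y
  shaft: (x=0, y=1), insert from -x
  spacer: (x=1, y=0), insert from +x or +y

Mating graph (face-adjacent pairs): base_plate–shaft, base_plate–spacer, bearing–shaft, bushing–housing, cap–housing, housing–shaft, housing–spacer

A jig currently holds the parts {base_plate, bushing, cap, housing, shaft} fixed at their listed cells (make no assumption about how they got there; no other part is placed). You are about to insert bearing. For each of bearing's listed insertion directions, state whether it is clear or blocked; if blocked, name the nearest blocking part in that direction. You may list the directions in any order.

-x: ray from bearing(-1, 1) has no placed part ⇒ clear
-y: ray from bearing(-1, 1) has no placed part ⇒ clear
+y: ray from bearing(-1, 1) has no placed part ⇒ clear

+y: clear; -x: clear; -y: clear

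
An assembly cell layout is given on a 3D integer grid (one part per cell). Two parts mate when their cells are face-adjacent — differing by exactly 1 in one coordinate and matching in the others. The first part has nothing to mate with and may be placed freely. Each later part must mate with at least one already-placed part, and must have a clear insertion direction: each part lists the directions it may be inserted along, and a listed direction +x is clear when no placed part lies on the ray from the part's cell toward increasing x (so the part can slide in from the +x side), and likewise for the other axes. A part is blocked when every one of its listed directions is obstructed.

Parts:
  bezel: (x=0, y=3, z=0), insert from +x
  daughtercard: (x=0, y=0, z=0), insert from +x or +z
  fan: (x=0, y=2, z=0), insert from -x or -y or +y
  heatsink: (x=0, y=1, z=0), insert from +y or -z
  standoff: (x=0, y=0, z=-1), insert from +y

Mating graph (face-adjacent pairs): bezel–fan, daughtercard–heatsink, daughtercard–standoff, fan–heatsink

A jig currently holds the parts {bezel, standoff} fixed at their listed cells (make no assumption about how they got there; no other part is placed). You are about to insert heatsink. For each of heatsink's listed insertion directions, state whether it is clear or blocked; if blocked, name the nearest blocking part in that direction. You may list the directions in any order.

+y: blocked by bezel; -z: clear

+y: nearest on ray is bezel@(0, 3, 0) ⇒ blocked
-z: ray from heatsink(0, 1, 0) has no placed part ⇒ clear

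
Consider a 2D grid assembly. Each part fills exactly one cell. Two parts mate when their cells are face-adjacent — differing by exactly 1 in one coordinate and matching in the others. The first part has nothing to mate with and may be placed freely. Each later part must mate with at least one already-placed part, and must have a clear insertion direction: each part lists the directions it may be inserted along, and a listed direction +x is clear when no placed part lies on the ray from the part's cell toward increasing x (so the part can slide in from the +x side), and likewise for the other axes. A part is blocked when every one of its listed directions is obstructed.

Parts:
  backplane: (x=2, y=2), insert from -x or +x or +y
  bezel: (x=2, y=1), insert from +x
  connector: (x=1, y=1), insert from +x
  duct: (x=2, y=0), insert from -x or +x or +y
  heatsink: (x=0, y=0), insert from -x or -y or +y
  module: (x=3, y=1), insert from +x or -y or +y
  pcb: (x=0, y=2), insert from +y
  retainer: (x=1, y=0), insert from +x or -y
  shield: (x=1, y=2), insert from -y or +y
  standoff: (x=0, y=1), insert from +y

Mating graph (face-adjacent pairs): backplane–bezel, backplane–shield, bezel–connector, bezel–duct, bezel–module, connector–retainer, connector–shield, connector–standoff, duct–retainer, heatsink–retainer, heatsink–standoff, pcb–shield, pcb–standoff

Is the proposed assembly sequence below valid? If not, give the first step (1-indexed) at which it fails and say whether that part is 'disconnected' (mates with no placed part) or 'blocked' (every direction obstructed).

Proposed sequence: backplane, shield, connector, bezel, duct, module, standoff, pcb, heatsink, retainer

1. backplane@(2, 2) [-x clear] — {backplane}
2. shield@(1, 2) [-y clear] — {backplane, shield}
3. connector@(1, 1) [+x clear] — {backplane, connector, shield}
4. bezel@(2, 1) [+x clear] — {backplane, bezel, connector, shield}
5. duct@(2, 0) [-x clear] — {backplane, bezel, connector, duct, shield}
6. module@(3, 1) [+x clear] — {backplane, bezel, connector, duct, module, shield}
7. standoff@(0, 1) [+y clear] — {backplane, bezel, connector, duct, module, shield, standoff}
8. pcb@(0, 2) [+y clear] — {backplane, bezel, connector, duct, module, pcb, shield, standoff}
9. heatsink@(0, 0) [-x clear] — {backplane, bezel, connector, duct, heatsink, module, pcb, shield, standoff}
10. retainer@(1, 0) [-y clear] — {backplane, bezel, connector, duct, heatsink, module, pcb, retainer, shield, standoff}

Valid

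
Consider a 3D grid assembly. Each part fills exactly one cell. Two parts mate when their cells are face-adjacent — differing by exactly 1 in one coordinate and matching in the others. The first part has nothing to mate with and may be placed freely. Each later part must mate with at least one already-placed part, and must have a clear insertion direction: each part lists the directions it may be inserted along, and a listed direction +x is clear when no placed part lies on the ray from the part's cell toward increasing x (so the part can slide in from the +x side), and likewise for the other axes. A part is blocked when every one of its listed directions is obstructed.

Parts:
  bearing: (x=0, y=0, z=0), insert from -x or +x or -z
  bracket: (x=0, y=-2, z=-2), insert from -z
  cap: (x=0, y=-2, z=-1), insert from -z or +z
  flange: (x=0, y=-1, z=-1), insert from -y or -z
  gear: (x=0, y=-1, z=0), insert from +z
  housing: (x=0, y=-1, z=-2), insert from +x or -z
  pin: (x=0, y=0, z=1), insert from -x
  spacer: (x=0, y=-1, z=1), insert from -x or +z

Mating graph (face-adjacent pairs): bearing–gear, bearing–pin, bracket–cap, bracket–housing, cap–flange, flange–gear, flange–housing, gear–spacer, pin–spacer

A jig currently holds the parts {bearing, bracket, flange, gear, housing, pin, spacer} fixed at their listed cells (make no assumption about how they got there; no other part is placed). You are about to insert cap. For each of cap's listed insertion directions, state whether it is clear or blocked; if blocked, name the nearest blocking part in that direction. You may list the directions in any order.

-z: nearest on ray is bracket@(0, -2, -2) ⇒ blocked
+z: ray from cap(0, -2, -1) has no placed part ⇒ clear

+z: clear; -z: blocked by bracket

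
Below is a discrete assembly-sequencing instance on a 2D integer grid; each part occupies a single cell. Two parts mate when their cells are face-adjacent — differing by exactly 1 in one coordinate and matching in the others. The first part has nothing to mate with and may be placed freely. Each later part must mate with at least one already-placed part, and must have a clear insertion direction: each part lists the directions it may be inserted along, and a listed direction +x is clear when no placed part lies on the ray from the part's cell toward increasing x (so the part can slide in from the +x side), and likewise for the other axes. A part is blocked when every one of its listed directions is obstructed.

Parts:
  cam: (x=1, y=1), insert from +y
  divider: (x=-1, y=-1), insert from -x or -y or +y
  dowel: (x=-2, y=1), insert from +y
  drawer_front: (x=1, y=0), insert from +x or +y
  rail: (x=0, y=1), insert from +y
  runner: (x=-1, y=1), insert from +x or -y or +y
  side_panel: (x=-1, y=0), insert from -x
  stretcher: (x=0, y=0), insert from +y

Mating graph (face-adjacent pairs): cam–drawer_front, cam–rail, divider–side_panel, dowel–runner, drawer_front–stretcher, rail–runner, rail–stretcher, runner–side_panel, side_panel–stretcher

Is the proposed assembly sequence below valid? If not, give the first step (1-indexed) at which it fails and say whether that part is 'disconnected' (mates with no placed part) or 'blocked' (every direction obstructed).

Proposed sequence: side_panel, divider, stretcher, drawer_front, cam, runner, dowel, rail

Valid

1. side_panel@(-1, 0) [-x clear] — {side_panel}
2. divider@(-1, -1) [-x clear] — {divider, side_panel}
3. stretcher@(0, 0) [+y clear] — {divider, side_panel, stretcher}
4. drawer_front@(1, 0) [+x clear] — {divider, drawer_front, side_panel, stretcher}
5. cam@(1, 1) [+y clear] — {cam, divider, drawer_front, side_panel, stretcher}
6. runner@(-1, 1) [+y clear] — {cam, divider, drawer_front, runner, side_panel, stretcher}
7. dowel@(-2, 1) [+y clear] — {cam, divider, dowel, drawer_front, runner, side_panel, stretcher}
8. rail@(0, 1) [+y clear] — {cam, divider, dowel, drawer_front, rail, runner, side_panel, stretcher}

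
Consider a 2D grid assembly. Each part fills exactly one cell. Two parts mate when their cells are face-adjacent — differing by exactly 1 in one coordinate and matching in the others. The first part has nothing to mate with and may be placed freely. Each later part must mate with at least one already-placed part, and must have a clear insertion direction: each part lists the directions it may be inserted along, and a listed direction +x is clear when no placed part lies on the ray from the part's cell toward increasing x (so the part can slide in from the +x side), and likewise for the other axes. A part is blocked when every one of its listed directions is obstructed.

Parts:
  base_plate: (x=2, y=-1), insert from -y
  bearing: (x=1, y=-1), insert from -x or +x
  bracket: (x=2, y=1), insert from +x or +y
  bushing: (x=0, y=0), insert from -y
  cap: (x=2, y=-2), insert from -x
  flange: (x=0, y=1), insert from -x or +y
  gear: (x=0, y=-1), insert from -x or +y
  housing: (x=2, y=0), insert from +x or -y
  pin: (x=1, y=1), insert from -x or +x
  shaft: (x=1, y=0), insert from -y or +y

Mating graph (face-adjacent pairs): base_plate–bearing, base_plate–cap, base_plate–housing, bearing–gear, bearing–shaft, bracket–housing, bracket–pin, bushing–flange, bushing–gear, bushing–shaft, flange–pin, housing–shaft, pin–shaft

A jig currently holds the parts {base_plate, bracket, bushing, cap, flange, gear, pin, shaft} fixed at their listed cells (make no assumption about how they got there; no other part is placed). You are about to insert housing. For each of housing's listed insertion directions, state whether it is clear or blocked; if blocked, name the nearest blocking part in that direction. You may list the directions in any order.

+x: clear; -y: blocked by base_plate

+x: ray from housing(2, 0) has no placed part ⇒ clear
-y: nearest on ray is base_plate@(2, -1) ⇒ blocked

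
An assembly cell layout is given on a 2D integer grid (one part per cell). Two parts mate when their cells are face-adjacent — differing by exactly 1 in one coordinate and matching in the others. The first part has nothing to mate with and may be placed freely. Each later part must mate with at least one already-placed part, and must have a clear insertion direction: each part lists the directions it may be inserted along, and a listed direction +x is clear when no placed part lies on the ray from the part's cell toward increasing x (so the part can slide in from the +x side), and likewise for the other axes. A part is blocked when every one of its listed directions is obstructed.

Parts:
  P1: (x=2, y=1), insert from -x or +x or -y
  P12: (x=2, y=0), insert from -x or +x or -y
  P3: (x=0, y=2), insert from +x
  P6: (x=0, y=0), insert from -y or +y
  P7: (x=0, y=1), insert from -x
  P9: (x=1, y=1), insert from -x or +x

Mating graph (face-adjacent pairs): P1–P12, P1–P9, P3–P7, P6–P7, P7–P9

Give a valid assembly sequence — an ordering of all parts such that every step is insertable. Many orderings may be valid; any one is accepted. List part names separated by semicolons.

1. P9@(1, 1) [-x clear] — {P9}
2. P7@(0, 1) [-x clear] — {P7, P9}
3. P6@(0, 0) [-y clear] — {P6, P7, P9}
4. P1@(2, 1) [+x clear] — {P1, P6, P7, P9}
5. P12@(2, 0) [+x clear] — {P1, P12, P6, P7, P9}
6. P3@(0, 2) [+x clear] — {P1, P12, P3, P6, P7, P9}

P9; P7; P6; P1; P12; P3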